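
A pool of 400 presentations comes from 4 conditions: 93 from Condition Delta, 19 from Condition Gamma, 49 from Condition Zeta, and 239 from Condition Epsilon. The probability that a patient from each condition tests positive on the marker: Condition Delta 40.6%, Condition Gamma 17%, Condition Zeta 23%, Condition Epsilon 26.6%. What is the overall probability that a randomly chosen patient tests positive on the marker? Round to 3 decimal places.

Prior × likelihood for each hypothesis:
  Condition Delta: 0.2325 × 0.406 = 0.094395
  Condition Gamma: 0.0475 × 0.17 = 0.008075
  Condition Zeta: 0.1225 × 0.23 = 0.028175
  Condition Epsilon: 0.5975 × 0.266 = 0.158935
P(marker-positive) = 0.094395 + 0.008075 + 0.028175 + 0.158935 = 0.28958 → 0.290.

0.290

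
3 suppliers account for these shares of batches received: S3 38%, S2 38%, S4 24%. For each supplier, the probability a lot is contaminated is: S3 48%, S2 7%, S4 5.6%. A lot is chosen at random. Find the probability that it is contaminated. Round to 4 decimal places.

By Bayes' rule, posterior ∝ prior × likelihood:
  S3: 0.38 × 0.48 = 0.1824
  S2: 0.38 × 0.07 = 0.0266
  S4: 0.24 × 0.056 = 0.01344
P(contaminated) = 0.1824 + 0.0266 + 0.01344 = 0.22244 → 0.2224.

0.2224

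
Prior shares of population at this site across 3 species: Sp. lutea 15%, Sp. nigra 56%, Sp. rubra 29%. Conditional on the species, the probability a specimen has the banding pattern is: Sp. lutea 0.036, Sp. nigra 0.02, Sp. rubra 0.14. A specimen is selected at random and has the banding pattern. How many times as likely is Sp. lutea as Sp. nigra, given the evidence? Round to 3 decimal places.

Prior × likelihood for each hypothesis:
  Sp. lutea: 0.15 × 0.036 = 0.0054
  Sp. nigra: 0.56 × 0.02 = 0.0112
  Sp. rubra: 0.29 × 0.14 = 0.0406
Normalizing constant = 0.0572.
The ratio is 0.0054 / 0.0112 (the normalizer cancels) = 0.482.

0.482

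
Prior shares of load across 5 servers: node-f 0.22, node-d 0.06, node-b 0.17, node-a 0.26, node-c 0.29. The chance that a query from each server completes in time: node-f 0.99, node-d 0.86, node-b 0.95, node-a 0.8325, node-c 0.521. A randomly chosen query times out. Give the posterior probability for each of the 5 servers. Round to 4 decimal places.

Taking complements, P(timeout | each) = node-f 0.01, node-d 0.14, node-b 0.05, node-a 0.1675, node-c 0.479.
By Bayes' rule, posterior ∝ prior × likelihood:
  node-f: 0.22 × 0.01 = 0.0022
  node-d: 0.06 × 0.14 = 0.0084
  node-b: 0.17 × 0.05 = 0.0085
  node-a: 0.26 × 0.1675 = 0.04355
  node-c: 0.29 × 0.479 = 0.13891
Total = 0.20156.
P(node-f | timeout) = 0.0022/0.20156 ≈ 0.0109
P(node-d | timeout) = 0.0084/0.20156 ≈ 0.0417
P(node-b | timeout) = 0.0085/0.20156 ≈ 0.0422
P(node-a | timeout) = 0.04355/0.20156 ≈ 0.2161
P(node-c | timeout) = 0.13891/0.20156 ≈ 0.6892

node-f 0.0109, node-d 0.0417, node-b 0.0422, node-a 0.2161, node-c 0.6892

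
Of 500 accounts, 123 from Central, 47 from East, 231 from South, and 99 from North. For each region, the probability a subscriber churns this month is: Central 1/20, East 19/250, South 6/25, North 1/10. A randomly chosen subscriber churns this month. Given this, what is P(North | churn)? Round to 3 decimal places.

0.132

By Bayes' rule, posterior ∝ prior × likelihood:
  Central: 0.246 × 0.05 = 0.0123
  East: 0.094 × 0.076 = 0.007144
  South: 0.462 × 0.24 = 0.11088
  North: 0.198 × 0.1 = 0.0198
Sum = 0.150124.
P(North | evidence) = 0.0198 / 0.150124 ≈ 0.132.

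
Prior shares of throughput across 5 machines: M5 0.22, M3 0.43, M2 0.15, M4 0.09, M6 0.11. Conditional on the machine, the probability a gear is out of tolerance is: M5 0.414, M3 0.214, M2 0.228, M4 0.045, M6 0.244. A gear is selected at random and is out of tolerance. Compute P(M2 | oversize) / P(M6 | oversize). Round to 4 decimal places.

Compute prior × likelihood for every hypothesis:
  M5: 0.22 × 0.414 = 0.09108
  M3: 0.43 × 0.214 = 0.09202
  M2: 0.15 × 0.228 = 0.0342
  M4: 0.09 × 0.045 = 0.00405
  M6: 0.11 × 0.244 = 0.02684
Normalizing constant = 0.24819.
The ratio is 0.0342 / 0.02684 (the normalizer cancels) = 1.2742.

1.2742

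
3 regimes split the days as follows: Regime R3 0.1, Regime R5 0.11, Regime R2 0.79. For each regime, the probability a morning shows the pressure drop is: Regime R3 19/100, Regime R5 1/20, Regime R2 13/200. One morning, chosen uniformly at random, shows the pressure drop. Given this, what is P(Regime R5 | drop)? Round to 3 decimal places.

By Bayes' rule, posterior ∝ prior × likelihood:
  Regime R3: 0.1 × 0.19 = 0.019
  Regime R5: 0.11 × 0.05 = 0.0055
  Regime R2: 0.79 × 0.065 = 0.05135
Normalizing constant = 0.07585.
P(Regime R5 | evidence) = 0.0055 / 0.07585 ≈ 0.073.

0.073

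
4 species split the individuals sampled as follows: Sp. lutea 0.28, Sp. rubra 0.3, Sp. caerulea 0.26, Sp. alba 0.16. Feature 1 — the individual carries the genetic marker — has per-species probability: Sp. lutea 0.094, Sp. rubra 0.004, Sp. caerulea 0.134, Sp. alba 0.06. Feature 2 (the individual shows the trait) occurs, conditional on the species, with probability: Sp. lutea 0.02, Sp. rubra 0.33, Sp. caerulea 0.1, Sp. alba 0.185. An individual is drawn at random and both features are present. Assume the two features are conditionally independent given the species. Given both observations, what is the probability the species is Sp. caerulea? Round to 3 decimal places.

Prior × likelihood for each hypothesis:
  Sp. lutea: 0.28 × 0.094 × 0.02 = 0.0005264
  Sp. rubra: 0.3 × 0.004 × 0.33 = 0.000396
  Sp. caerulea: 0.26 × 0.134 × 0.1 = 0.003484
  Sp. alba: 0.16 × 0.06 × 0.185 = 0.001776
Total = 0.0061824.
P(Sp. caerulea | evidence) = 0.003484 / 0.0061824 ≈ 0.564.

0.564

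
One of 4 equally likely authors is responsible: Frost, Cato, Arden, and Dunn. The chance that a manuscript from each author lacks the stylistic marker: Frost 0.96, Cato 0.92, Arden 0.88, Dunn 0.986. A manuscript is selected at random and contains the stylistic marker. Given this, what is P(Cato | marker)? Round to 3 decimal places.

Taking complements, P(marker | each) = Frost 0.04, Cato 0.08, Arden 0.12, Dunn 0.014.
With a uniform prior (1/4 each), posterior ∝ likelihood:
  Frost: 0.04
  Cato: 0.08
  Arden: 0.12
  Dunn: 0.014
Total = 0.254.
P(Cato | evidence) = 0.08 / 0.254 ≈ 0.315.

0.315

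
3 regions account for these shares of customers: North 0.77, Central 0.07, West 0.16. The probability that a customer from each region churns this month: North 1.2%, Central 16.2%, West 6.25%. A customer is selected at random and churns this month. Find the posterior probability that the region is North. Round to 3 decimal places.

0.302

By Bayes' rule, posterior ∝ prior × likelihood:
  North: 0.77 × 0.012 = 0.00924
  Central: 0.07 × 0.162 = 0.01134
  West: 0.16 × 0.0625 = 0.01
Total = 0.03058.
P(North | evidence) = 0.00924 / 0.03058 ≈ 0.302.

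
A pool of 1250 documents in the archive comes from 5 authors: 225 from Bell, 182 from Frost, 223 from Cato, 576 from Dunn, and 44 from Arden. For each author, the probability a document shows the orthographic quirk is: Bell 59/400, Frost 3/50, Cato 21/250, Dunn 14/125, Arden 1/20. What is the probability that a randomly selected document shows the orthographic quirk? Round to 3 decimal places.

By Bayes' rule, posterior ∝ prior × likelihood:
  Bell: 0.18 × 0.1475 = 0.02655
  Frost: 0.1456 × 0.06 = 0.008736
  Cato: 0.1784 × 0.084 = 0.0149856
  Dunn: 0.4608 × 0.112 = 0.0516096
  Arden: 0.0352 × 0.05 = 0.00176
P(quirk) = 0.02655 + 0.008736 + 0.0149856 + 0.0516096 + 0.00176 = 0.1036412 → 0.104.

0.104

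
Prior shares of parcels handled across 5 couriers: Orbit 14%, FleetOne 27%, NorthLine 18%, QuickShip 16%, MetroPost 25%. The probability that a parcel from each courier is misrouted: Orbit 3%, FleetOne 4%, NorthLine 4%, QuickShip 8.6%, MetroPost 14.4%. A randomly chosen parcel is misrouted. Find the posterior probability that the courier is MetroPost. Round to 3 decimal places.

Prior × likelihood for each hypothesis:
  Orbit: 0.14 × 0.03 = 0.0042
  FleetOne: 0.27 × 0.04 = 0.0108
  NorthLine: 0.18 × 0.04 = 0.0072
  QuickShip: 0.16 × 0.086 = 0.01376
  MetroPost: 0.25 × 0.144 = 0.036
Total = 0.07196.
P(MetroPost | evidence) = 0.036 / 0.07196 ≈ 0.500.

0.500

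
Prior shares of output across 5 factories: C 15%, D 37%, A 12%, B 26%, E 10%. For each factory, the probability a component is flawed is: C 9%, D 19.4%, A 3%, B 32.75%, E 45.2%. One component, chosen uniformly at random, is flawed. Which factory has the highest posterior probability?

B

Compute prior × likelihood for every hypothesis:
  C: 0.15 × 0.09 = 0.0135
  D: 0.37 × 0.194 = 0.07178
  A: 0.12 × 0.03 = 0.0036
  B: 0.26 × 0.3275 = 0.08515
  E: 0.1 × 0.452 = 0.0452
Normalizing constant = 0.21923.
Largest term belongs to B, so B is most probable.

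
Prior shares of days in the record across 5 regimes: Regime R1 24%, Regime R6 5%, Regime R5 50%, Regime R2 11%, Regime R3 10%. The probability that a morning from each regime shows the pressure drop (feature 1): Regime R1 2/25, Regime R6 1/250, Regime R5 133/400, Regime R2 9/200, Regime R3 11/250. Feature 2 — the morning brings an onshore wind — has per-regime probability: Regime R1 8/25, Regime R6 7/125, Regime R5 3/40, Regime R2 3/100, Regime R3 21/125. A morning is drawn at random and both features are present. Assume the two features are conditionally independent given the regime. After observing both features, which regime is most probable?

By Bayes' rule, posterior ∝ prior × likelihood:
  Regime R1: 0.24 × 0.08 × 0.32 = 0.006144
  Regime R6: 0.05 × 0.004 × 0.056 = 0.0000112
  Regime R5: 0.5 × 0.3325 × 0.075 = 0.01246875
  Regime R2: 0.11 × 0.045 × 0.03 = 0.0001485
  Regime R3: 0.1 × 0.044 × 0.168 = 0.0007392
Total = 0.01951165.
Largest term belongs to Regime R5, so Regime R5 is most probable.

Regime R5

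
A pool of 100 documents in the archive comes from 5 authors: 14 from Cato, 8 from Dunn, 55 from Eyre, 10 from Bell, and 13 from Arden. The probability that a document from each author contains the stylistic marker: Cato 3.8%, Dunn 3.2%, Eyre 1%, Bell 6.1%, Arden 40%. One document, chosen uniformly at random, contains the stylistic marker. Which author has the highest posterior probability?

Unnormalized posteriors (prior × likelihood):
  Cato: 0.14 × 0.038 = 0.00532
  Dunn: 0.08 × 0.032 = 0.00256
  Eyre: 0.55 × 0.01 = 0.0055
  Bell: 0.1 × 0.061 = 0.0061
  Arden: 0.13 × 0.4 = 0.052
Total = 0.07148.
Largest term belongs to Arden, so Arden is most probable.

Arden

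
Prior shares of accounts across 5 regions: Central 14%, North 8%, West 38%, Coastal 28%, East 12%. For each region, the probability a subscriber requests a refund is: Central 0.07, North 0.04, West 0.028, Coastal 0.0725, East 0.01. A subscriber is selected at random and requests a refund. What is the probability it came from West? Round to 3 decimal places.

Compute prior × likelihood for every hypothesis:
  Central: 0.14 × 0.07 = 0.0098
  North: 0.08 × 0.04 = 0.0032
  West: 0.38 × 0.028 = 0.01064
  Coastal: 0.28 × 0.0725 = 0.0203
  East: 0.12 × 0.01 = 0.0012
Normalizing constant = 0.04514.
P(West | evidence) = 0.01064 / 0.04514 ≈ 0.236.

0.236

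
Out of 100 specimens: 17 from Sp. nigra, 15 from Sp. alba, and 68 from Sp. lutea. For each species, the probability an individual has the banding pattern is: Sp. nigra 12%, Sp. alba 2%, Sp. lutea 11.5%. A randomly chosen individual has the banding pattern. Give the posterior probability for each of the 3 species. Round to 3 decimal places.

Compute prior × likelihood for every hypothesis:
  Sp. nigra: 0.17 × 0.12 = 0.0204
  Sp. alba: 0.15 × 0.02 = 0.003
  Sp. lutea: 0.68 × 0.115 = 0.0782
Total = 0.1016.
P(Sp. nigra | banded) = 0.0204/0.1016 ≈ 0.201
P(Sp. alba | banded) = 0.003/0.1016 ≈ 0.030
P(Sp. lutea | banded) = 0.0782/0.1016 ≈ 0.770

Sp. nigra 0.201, Sp. alba 0.030, Sp. lutea 0.770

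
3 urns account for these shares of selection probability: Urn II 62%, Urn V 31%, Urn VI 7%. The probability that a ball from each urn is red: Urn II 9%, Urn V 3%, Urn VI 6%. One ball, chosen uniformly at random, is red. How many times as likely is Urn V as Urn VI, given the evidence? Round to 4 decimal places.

2.2143

Prior × likelihood for each hypothesis:
  Urn II: 0.62 × 0.09 = 0.0558
  Urn V: 0.31 × 0.03 = 0.0093
  Urn VI: 0.07 × 0.06 = 0.0042
Normalizing constant = 0.0693.
The ratio is 0.0093 / 0.0042 (the normalizer cancels) = 2.2143.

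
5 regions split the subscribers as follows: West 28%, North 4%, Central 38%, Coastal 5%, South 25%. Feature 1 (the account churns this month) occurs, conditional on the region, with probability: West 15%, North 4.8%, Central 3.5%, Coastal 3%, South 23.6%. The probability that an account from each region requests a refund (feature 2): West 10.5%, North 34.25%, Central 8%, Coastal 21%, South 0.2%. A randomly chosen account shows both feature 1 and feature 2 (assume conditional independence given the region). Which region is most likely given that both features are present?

West

Prior × likelihood for each hypothesis:
  West: 0.28 × 0.15 × 0.105 = 0.00441
  North: 0.04 × 0.048 × 0.3425 = 0.0006576
  Central: 0.38 × 0.035 × 0.08 = 0.001064
  Coastal: 0.05 × 0.03 × 0.21 = 0.000315
  South: 0.25 × 0.236 × 0.002 = 0.000118
Sum = 0.0065646.
Largest term belongs to West, so West is most probable.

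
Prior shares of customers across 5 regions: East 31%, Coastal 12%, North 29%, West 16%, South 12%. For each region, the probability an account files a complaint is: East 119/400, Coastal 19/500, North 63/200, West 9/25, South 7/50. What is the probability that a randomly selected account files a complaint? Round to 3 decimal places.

0.263

Unnormalized posteriors (prior × likelihood):
  East: 0.31 × 0.2975 = 0.092225
  Coastal: 0.12 × 0.038 = 0.00456
  North: 0.29 × 0.315 = 0.09135
  West: 0.16 × 0.36 = 0.0576
  South: 0.12 × 0.14 = 0.0168
P(complaint) = 0.092225 + 0.00456 + 0.09135 + 0.0576 + 0.0168 = 0.262535 → 0.263.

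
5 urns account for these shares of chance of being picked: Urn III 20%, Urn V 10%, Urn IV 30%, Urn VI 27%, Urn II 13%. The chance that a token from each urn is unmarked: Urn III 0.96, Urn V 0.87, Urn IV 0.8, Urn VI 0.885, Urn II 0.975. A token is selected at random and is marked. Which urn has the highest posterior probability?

Taking complements, P(marked | each) = Urn III 0.04, Urn V 0.13, Urn IV 0.2, Urn VI 0.115, Urn II 0.025.
Compute prior × likelihood for every hypothesis:
  Urn III: 0.2 × 0.04 = 0.008
  Urn V: 0.1 × 0.13 = 0.013
  Urn IV: 0.3 × 0.2 = 0.06
  Urn VI: 0.27 × 0.115 = 0.03105
  Urn II: 0.13 × 0.025 = 0.00325
Normalizing constant = 0.1153.
Largest term belongs to Urn IV, so Urn IV is most probable.

Urn IV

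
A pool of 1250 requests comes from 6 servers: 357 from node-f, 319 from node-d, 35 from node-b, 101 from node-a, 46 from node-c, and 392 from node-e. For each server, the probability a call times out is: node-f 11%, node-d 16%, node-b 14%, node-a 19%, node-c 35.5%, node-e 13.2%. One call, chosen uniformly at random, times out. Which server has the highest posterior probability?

Compute prior × likelihood for every hypothesis:
  node-f: 0.2856 × 0.11 = 0.031416
  node-d: 0.2552 × 0.16 = 0.040832
  node-b: 0.028 × 0.14 = 0.00392
  node-a: 0.0808 × 0.19 = 0.015352
  node-c: 0.0368 × 0.355 = 0.013064
  node-e: 0.3136 × 0.132 = 0.0413952
Normalizing constant = 0.1459792.
Largest term belongs to node-e, so node-e is most probable.

node-e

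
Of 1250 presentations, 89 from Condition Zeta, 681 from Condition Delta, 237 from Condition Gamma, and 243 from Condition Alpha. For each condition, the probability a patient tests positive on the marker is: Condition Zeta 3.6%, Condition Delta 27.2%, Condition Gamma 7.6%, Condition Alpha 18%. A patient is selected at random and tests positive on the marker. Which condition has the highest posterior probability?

Condition Delta

Prior × likelihood for each hypothesis:
  Condition Zeta: 0.0712 × 0.036 = 0.0025632
  Condition Delta: 0.5448 × 0.272 = 0.1481856
  Condition Gamma: 0.1896 × 0.076 = 0.0144096
  Condition Alpha: 0.1944 × 0.18 = 0.034992
Normalizing constant = 0.2001504.
Largest term belongs to Condition Delta, so Condition Delta is most probable.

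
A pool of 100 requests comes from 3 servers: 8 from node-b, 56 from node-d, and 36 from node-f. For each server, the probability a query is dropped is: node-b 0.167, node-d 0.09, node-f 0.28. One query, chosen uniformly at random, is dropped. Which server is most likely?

By Bayes' rule, posterior ∝ prior × likelihood:
  node-b: 0.08 × 0.167 = 0.01336
  node-d: 0.56 × 0.09 = 0.0504
  node-f: 0.36 × 0.28 = 0.1008
Total = 0.16456.
Largest term belongs to node-f, so node-f is most probable.

node-f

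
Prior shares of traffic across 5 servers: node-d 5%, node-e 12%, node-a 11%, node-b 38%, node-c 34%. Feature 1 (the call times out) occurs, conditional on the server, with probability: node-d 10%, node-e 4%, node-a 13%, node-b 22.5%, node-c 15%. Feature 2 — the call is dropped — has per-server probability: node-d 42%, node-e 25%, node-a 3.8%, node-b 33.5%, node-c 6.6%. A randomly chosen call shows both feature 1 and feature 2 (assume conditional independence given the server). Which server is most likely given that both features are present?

By Bayes' rule, posterior ∝ prior × likelihood:
  node-d: 0.05 × 0.1 × 0.42 = 0.0021
  node-e: 0.12 × 0.04 × 0.25 = 0.0012
  node-a: 0.11 × 0.13 × 0.038 = 0.0005434
  node-b: 0.38 × 0.225 × 0.335 = 0.0286425
  node-c: 0.34 × 0.15 × 0.066 = 0.003366
Normalizing constant = 0.0358519.
Largest term belongs to node-b, so node-b is most probable.

node-b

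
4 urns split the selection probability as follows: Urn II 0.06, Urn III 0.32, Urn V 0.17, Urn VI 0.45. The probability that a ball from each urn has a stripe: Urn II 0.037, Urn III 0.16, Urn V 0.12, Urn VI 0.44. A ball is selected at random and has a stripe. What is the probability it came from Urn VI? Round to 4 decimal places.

0.7284

Compute prior × likelihood for every hypothesis:
  Urn II: 0.06 × 0.037 = 0.00222
  Urn III: 0.32 × 0.16 = 0.0512
  Urn V: 0.17 × 0.12 = 0.0204
  Urn VI: 0.45 × 0.44 = 0.198
Sum = 0.27182.
P(Urn VI | evidence) = 0.198 / 0.27182 ≈ 0.7284.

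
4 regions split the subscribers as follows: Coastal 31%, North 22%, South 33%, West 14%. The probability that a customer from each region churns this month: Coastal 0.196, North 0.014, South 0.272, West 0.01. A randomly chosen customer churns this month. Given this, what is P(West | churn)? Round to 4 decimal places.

By Bayes' rule, posterior ∝ prior × likelihood:
  Coastal: 0.31 × 0.196 = 0.06076
  North: 0.22 × 0.014 = 0.00308
  South: 0.33 × 0.272 = 0.08976
  West: 0.14 × 0.01 = 0.0014
Normalizing constant = 0.155.
P(West | evidence) = 0.0014 / 0.155 ≈ 0.0090.

0.0090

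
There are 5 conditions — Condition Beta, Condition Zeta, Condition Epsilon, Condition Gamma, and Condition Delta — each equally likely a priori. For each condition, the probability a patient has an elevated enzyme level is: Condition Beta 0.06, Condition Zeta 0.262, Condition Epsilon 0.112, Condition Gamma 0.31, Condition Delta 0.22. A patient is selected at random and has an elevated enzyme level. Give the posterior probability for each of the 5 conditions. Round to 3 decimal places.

Condition Beta 0.062, Condition Zeta 0.272, Condition Epsilon 0.116, Condition Gamma 0.322, Condition Delta 0.228

Since the prior is uniform, the posterior is proportional to the likelihood:
  Condition Beta: 0.06
  Condition Zeta: 0.262
  Condition Epsilon: 0.112
  Condition Gamma: 0.31
  Condition Delta: 0.22
Normalizing constant = 0.964.
P(Condition Beta | elevated) = 0.06/0.964 ≈ 0.062
P(Condition Zeta | elevated) = 0.262/0.964 ≈ 0.272
P(Condition Epsilon | elevated) = 0.112/0.964 ≈ 0.116
P(Condition Gamma | elevated) = 0.31/0.964 ≈ 0.322
P(Condition Delta | elevated) = 0.22/0.964 ≈ 0.228
(Check: 0.062+0.272+0.116+0.322+0.228 = 1.000.)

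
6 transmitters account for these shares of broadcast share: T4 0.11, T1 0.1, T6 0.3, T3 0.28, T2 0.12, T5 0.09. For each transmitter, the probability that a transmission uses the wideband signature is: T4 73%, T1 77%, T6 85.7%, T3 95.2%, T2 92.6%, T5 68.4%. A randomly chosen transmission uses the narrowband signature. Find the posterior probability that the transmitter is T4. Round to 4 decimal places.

Taking complements, P(narrowband | each) = T4 0.27, T1 0.23, T6 0.143, T3 0.048, T2 0.074, T5 0.316.
Prior × likelihood for each hypothesis:
  T4: 0.11 × 0.27 = 0.0297
  T1: 0.1 × 0.23 = 0.023
  T6: 0.3 × 0.143 = 0.0429
  T3: 0.28 × 0.048 = 0.01344
  T2: 0.12 × 0.074 = 0.00888
  T5: 0.09 × 0.316 = 0.02844
Sum = 0.14636.
P(T4 | evidence) = 0.0297 / 0.14636 ≈ 0.2029.

0.2029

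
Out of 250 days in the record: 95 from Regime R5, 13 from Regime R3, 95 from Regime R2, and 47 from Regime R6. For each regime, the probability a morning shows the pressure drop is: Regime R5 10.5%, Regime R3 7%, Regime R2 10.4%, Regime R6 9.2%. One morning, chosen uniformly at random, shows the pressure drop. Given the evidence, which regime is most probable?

Compute prior × likelihood for every hypothesis:
  Regime R5: 0.38 × 0.105 = 0.0399
  Regime R3: 0.052 × 0.07 = 0.00364
  Regime R2: 0.38 × 0.104 = 0.03952
  Regime R6: 0.188 × 0.092 = 0.017296
Sum = 0.100356.
Largest term belongs to Regime R5, so Regime R5 is most probable.

Regime R5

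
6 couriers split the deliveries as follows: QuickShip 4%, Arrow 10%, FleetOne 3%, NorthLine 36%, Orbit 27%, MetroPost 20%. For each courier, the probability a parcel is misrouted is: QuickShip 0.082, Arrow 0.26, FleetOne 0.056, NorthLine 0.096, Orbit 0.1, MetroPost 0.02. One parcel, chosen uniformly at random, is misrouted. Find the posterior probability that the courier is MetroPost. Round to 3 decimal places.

0.041

Unnormalized posteriors (prior × likelihood):
  QuickShip: 0.04 × 0.082 = 0.00328
  Arrow: 0.1 × 0.26 = 0.026
  FleetOne: 0.03 × 0.056 = 0.00168
  NorthLine: 0.36 × 0.096 = 0.03456
  Orbit: 0.27 × 0.1 = 0.027
  MetroPost: 0.2 × 0.02 = 0.004
Sum = 0.09652.
P(MetroPost | evidence) = 0.004 / 0.09652 ≈ 0.041.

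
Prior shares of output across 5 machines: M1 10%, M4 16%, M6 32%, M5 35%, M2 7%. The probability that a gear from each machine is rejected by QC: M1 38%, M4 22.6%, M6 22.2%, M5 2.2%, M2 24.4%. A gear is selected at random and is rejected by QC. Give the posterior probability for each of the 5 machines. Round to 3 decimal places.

Prior × likelihood for each hypothesis:
  M1: 0.1 × 0.38 = 0.038
  M4: 0.16 × 0.226 = 0.03616
  M6: 0.32 × 0.222 = 0.07104
  M5: 0.35 × 0.022 = 0.0077
  M2: 0.07 × 0.244 = 0.01708
Normalizing constant = 0.16998.
P(M1 | rejected) = 0.038/0.16998 ≈ 0.224
P(M4 | rejected) = 0.03616/0.16998 ≈ 0.213
P(M6 | rejected) = 0.07104/0.16998 ≈ 0.418
P(M5 | rejected) = 0.0077/0.16998 ≈ 0.045
P(M2 | rejected) = 0.01708/0.16998 ≈ 0.100

M1 0.224, M4 0.213, M6 0.418, M5 0.045, M2 0.100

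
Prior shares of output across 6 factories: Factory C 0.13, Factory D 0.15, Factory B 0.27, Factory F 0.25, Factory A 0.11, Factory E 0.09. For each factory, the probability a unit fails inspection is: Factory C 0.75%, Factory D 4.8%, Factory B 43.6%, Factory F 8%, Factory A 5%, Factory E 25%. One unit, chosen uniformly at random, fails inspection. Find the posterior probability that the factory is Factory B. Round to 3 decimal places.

Prior × likelihood for each hypothesis:
  Factory C: 0.13 × 0.0075 = 0.000975
  Factory D: 0.15 × 0.048 = 0.0072
  Factory B: 0.27 × 0.436 = 0.11772
  Factory F: 0.25 × 0.08 = 0.02
  Factory A: 0.11 × 0.05 = 0.0055
  Factory E: 0.09 × 0.25 = 0.0225
Total = 0.173895.
P(Factory B | evidence) = 0.11772 / 0.173895 ≈ 0.677.

0.677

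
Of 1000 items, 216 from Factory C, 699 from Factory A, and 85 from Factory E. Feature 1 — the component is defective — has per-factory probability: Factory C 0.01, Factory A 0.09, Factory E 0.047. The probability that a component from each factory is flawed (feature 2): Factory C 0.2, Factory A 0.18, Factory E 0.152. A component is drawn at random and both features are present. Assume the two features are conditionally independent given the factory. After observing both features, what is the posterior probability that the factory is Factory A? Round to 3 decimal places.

0.916

By Bayes' rule, posterior ∝ prior × likelihood:
  Factory C: 0.216 × 0.01 × 0.2 = 0.000432
  Factory A: 0.699 × 0.09 × 0.18 = 0.0113238
  Factory E: 0.085 × 0.047 × 0.152 = 0.00060724
Sum = 0.01236304.
P(Factory A | evidence) = 0.0113238 / 0.01236304 ≈ 0.916.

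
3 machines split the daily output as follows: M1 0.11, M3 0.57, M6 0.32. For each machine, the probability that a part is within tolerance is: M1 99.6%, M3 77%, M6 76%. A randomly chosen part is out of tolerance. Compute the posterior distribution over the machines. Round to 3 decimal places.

M1 0.002, M3 0.629, M6 0.369

Taking complements, P(oversize | each) = M1 0.004, M3 0.23, M6 0.24.
Unnormalized posteriors (prior × likelihood):
  M1: 0.11 × 0.004 = 0.00044
  M3: 0.57 × 0.23 = 0.1311
  M6: 0.32 × 0.24 = 0.0768
Normalizing constant = 0.20834.
P(M1 | oversize) = 0.00044/0.20834 ≈ 0.002
P(M3 | oversize) = 0.1311/0.20834 ≈ 0.629
P(M6 | oversize) = 0.0768/0.20834 ≈ 0.369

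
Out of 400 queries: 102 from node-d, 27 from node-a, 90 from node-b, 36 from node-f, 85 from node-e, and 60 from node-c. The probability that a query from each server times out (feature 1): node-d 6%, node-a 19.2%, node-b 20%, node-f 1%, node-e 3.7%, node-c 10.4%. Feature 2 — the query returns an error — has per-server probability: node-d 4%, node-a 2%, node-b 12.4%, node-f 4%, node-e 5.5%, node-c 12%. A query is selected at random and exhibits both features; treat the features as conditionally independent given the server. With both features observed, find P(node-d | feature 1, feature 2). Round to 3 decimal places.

0.070

Unnormalized posteriors (prior × likelihood):
  node-d: 0.255 × 0.06 × 0.04 = 0.000612
  node-a: 0.0675 × 0.192 × 0.02 = 0.0002592
  node-b: 0.225 × 0.2 × 0.124 = 0.00558
  node-f: 0.09 × 0.01 × 0.04 = 0.000036
  node-e: 0.2125 × 0.037 × 0.055 = 0.0004324375
  node-c: 0.15 × 0.104 × 0.12 = 0.001872
Normalizing constant = 0.0087916375.
P(node-d | evidence) = 0.000612 / 0.0087916375 ≈ 0.070.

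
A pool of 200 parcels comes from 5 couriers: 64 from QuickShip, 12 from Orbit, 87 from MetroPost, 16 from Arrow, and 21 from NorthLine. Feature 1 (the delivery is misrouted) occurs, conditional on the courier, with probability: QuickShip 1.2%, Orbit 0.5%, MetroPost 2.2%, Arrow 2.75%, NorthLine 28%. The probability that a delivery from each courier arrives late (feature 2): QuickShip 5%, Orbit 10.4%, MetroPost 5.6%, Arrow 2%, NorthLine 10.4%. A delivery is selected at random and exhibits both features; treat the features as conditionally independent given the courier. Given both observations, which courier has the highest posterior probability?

Compute prior × likelihood for every hypothesis:
  QuickShip: 0.32 × 0.012 × 0.05 = 0.000192
  Orbit: 0.06 × 0.005 × 0.104 = 0.0000312
  MetroPost: 0.435 × 0.022 × 0.056 = 0.00053592
  Arrow: 0.08 × 0.0275 × 0.02 = 0.000044
  NorthLine: 0.105 × 0.28 × 0.104 = 0.0030576
Total = 0.00386072.
Largest term belongs to NorthLine, so NorthLine is most probable.

NorthLine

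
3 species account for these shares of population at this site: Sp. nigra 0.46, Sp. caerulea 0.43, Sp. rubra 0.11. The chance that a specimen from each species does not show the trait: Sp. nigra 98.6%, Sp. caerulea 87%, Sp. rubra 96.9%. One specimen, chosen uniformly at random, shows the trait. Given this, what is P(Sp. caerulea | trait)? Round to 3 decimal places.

0.850

Taking complements, P(trait | each) = Sp. nigra 0.014, Sp. caerulea 0.13, Sp. rubra 0.031.
Prior × likelihood for each hypothesis:
  Sp. nigra: 0.46 × 0.014 = 0.00644
  Sp. caerulea: 0.43 × 0.13 = 0.0559
  Sp. rubra: 0.11 × 0.031 = 0.00341
Normalizing constant = 0.06575.
P(Sp. caerulea | evidence) = 0.0559 / 0.06575 ≈ 0.850.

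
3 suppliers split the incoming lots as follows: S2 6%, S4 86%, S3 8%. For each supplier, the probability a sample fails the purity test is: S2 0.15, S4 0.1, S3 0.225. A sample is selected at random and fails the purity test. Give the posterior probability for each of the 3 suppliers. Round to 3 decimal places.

Prior × likelihood for each hypothesis:
  S2: 0.06 × 0.15 = 0.009
  S4: 0.86 × 0.1 = 0.086
  S3: 0.08 × 0.225 = 0.018
Total = 0.113.
P(S2 | off-spec) = 0.009/0.113 ≈ 0.080
P(S4 | off-spec) = 0.086/0.113 ≈ 0.761
P(S3 | off-spec) = 0.018/0.113 ≈ 0.159

S2 0.080, S4 0.761, S3 0.159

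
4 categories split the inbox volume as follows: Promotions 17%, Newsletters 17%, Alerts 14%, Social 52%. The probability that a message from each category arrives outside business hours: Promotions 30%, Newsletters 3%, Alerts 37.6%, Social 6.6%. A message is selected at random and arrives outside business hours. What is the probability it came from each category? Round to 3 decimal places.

Unnormalized posteriors (prior × likelihood):
  Promotions: 0.17 × 0.3 = 0.051
  Newsletters: 0.17 × 0.03 = 0.0051
  Alerts: 0.14 × 0.376 = 0.05264
  Social: 0.52 × 0.066 = 0.03432
Total = 0.14306.
P(Promotions | off-hours) = 0.051/0.14306 ≈ 0.356
P(Newsletters | off-hours) = 0.0051/0.14306 ≈ 0.036
P(Alerts | off-hours) = 0.05264/0.14306 ≈ 0.368
P(Social | off-hours) = 0.03432/0.14306 ≈ 0.240
(Check: 0.356+0.036+0.368+0.240 = 1.000.)

Promotions 0.356, Newsletters 0.036, Alerts 0.368, Social 0.240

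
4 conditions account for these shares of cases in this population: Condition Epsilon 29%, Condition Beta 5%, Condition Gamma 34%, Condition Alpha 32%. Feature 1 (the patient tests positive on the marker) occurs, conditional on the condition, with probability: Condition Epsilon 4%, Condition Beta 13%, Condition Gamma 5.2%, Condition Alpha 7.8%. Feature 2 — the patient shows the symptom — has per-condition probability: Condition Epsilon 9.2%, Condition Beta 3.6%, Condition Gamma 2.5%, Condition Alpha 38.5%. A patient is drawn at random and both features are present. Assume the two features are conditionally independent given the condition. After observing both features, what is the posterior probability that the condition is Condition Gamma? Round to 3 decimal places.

Prior × likelihood for each hypothesis:
  Condition Epsilon: 0.29 × 0.04 × 0.092 = 0.0010672
  Condition Beta: 0.05 × 0.13 × 0.036 = 0.000234
  Condition Gamma: 0.34 × 0.052 × 0.025 = 0.000442
  Condition Alpha: 0.32 × 0.078 × 0.385 = 0.0096096
Total = 0.0113528.
P(Condition Gamma | evidence) = 0.000442 / 0.0113528 ≈ 0.039.

0.039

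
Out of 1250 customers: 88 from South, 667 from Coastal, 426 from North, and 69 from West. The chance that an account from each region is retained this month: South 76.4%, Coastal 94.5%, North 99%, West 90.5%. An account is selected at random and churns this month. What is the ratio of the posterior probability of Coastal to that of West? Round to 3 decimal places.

5.596

Taking complements, P(churn | each) = South 0.236, Coastal 0.055, North 0.01, West 0.095.
Unnormalized posteriors (prior × likelihood):
  South: 0.0704 × 0.236 = 0.0166144
  Coastal: 0.5336 × 0.055 = 0.029348
  North: 0.3408 × 0.01 = 0.003408
  West: 0.0552 × 0.095 = 0.005244
Normalizing constant = 0.0546144.
The ratio is 0.029348 / 0.005244 (the normalizer cancels) = 5.596.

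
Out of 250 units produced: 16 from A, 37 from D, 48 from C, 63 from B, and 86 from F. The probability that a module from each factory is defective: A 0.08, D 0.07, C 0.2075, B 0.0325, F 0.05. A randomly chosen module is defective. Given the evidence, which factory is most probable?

C

Unnormalized posteriors (prior × likelihood):
  A: 0.064 × 0.08 = 0.00512
  D: 0.148 × 0.07 = 0.01036
  C: 0.192 × 0.2075 = 0.03984
  B: 0.252 × 0.0325 = 0.00819
  F: 0.344 × 0.05 = 0.0172
Sum = 0.08071.
Largest term belongs to C, so C is most probable.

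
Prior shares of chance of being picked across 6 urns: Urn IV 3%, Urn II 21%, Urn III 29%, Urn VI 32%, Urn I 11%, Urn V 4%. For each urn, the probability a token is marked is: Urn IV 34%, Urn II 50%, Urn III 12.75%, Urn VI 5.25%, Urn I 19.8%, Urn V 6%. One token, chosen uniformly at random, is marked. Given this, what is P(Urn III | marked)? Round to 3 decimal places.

Compute prior × likelihood for every hypothesis:
  Urn IV: 0.03 × 0.34 = 0.0102
  Urn II: 0.21 × 0.5 = 0.105
  Urn III: 0.29 × 0.1275 = 0.036975
  Urn VI: 0.32 × 0.0525 = 0.0168
  Urn I: 0.11 × 0.198 = 0.02178
  Urn V: 0.04 × 0.06 = 0.0024
Sum = 0.193155.
P(Urn III | evidence) = 0.036975 / 0.193155 ≈ 0.191.

0.191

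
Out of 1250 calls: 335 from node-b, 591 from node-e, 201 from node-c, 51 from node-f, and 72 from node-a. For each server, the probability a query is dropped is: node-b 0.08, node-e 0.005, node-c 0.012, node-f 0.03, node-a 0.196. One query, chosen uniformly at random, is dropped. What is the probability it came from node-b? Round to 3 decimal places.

Prior × likelihood for each hypothesis:
  node-b: 0.268 × 0.08 = 0.02144
  node-e: 0.4728 × 0.005 = 0.002364
  node-c: 0.1608 × 0.012 = 0.0019296
  node-f: 0.0408 × 0.03 = 0.001224
  node-a: 0.0576 × 0.196 = 0.0112896
Normalizing constant = 0.0382472.
P(node-b | evidence) = 0.02144 / 0.0382472 ≈ 0.561.

0.561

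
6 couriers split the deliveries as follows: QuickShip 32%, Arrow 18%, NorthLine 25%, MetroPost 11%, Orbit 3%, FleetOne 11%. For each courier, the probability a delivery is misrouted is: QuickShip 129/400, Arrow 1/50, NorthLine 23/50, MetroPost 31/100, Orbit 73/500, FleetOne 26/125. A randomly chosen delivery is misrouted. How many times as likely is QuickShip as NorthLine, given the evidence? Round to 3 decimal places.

Unnormalized posteriors (prior × likelihood):
  QuickShip: 0.32 × 0.3225 = 0.1032
  Arrow: 0.18 × 0.02 = 0.0036
  NorthLine: 0.25 × 0.46 = 0.115
  MetroPost: 0.11 × 0.31 = 0.0341
  Orbit: 0.03 × 0.146 = 0.00438
  FleetOne: 0.11 × 0.208 = 0.02288
Sum = 0.28316.
The ratio is 0.1032 / 0.115 (the normalizer cancels) = 0.897.

0.897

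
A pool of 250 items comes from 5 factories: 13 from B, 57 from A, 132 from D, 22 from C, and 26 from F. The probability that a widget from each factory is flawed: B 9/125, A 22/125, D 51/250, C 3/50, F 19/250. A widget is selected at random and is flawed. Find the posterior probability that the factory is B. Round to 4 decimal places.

0.0227

Prior × likelihood for each hypothesis:
  B: 0.052 × 0.072 = 0.003744
  A: 0.228 × 0.176 = 0.040128
  D: 0.528 × 0.204 = 0.107712
  C: 0.088 × 0.06 = 0.00528
  F: 0.104 × 0.076 = 0.007904
Sum = 0.164768.
P(B | evidence) = 0.003744 / 0.164768 ≈ 0.0227.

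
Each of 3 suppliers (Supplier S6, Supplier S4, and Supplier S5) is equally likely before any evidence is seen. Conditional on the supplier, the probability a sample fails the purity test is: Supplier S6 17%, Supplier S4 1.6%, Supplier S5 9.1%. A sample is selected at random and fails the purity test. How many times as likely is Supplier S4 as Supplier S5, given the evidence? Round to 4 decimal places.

With a uniform prior (1/3 each), posterior ∝ likelihood:
  Supplier S6: 0.17
  Supplier S4: 0.016
  Supplier S5: 0.091
Sum = 0.277.
The ratio is 0.016 / 0.091 (the normalizer cancels) = 0.1758.

0.1758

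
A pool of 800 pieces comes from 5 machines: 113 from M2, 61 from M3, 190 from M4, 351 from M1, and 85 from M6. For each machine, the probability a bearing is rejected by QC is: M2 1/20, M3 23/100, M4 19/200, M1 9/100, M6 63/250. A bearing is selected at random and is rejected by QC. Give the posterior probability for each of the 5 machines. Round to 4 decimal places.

By Bayes' rule, posterior ∝ prior × likelihood:
  M2: 0.14125 × 0.05 = 0.0070625
  M3: 0.07625 × 0.23 = 0.0175375
  M4: 0.2375 × 0.095 = 0.0225625
  M1: 0.43875 × 0.09 = 0.0394875
  M6: 0.10625 × 0.252 = 0.026775
Normalizing constant = 0.113425.
P(M2 | rejected) = 0.0070625/0.113425 ≈ 0.0623
P(M3 | rejected) = 0.0175375/0.113425 ≈ 0.1546
P(M4 | rejected) = 0.0225625/0.113425 ≈ 0.1989
P(M1 | rejected) = 0.0394875/0.113425 ≈ 0.3481
P(M6 | rejected) = 0.026775/0.113425 ≈ 0.2361
(Check: 0.0623+0.1546+0.1989+0.3481+0.2361 = 1.0000.)

M2 0.0623, M3 0.1546, M4 0.1989, M1 0.3481, M6 0.2361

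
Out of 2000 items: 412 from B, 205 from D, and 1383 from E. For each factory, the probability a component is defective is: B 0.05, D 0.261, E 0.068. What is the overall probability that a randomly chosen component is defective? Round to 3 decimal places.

0.084

Compute prior × likelihood for every hypothesis:
  B: 0.206 × 0.05 = 0.0103
  D: 0.1025 × 0.261 = 0.0267525
  E: 0.6915 × 0.068 = 0.047022
P(defective) = 0.0103 + 0.0267525 + 0.047022 = 0.0840745 → 0.084.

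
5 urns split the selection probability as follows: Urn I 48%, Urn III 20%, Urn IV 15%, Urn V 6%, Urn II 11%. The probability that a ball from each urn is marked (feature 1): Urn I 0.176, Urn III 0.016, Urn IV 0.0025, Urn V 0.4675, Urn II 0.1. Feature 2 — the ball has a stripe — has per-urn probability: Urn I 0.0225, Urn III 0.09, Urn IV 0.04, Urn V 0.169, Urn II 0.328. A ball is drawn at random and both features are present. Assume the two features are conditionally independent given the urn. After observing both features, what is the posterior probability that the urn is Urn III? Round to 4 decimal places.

Unnormalized posteriors (prior × likelihood):
  Urn I: 0.48 × 0.176 × 0.0225 = 0.0019008
  Urn III: 0.2 × 0.016 × 0.09 = 0.000288
  Urn IV: 0.15 × 0.0025 × 0.04 = 0.000015
  Urn V: 0.06 × 0.4675 × 0.169 = 0.00474045
  Urn II: 0.11 × 0.1 × 0.328 = 0.003608
Total = 0.01055225.
P(Urn III | evidence) = 0.000288 / 0.01055225 ≈ 0.0273.

0.0273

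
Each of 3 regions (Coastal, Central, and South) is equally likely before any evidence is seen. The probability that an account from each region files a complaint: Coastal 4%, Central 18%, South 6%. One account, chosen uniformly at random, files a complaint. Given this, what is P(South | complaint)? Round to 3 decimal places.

0.214

With a uniform prior (1/3 each), posterior ∝ likelihood:
  Coastal: 0.04
  Central: 0.18
  South: 0.06
Sum = 0.28.
P(South | evidence) = 0.06 / 0.28 ≈ 0.214.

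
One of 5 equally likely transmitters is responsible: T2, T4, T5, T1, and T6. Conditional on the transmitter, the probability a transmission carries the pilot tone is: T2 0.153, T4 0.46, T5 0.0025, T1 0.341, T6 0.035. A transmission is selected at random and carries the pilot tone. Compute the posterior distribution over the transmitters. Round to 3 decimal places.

With a uniform prior (1/5 each), posterior ∝ likelihood:
  T2: 0.153
  T4: 0.46
  T5: 0.0025
  T1: 0.341
  T6: 0.035
Sum = 0.9915.
P(T2 | pilot) = 0.153/0.9915 ≈ 0.154
P(T4 | pilot) = 0.46/0.9915 ≈ 0.464
P(T5 | pilot) = 0.0025/0.9915 ≈ 0.003
P(T1 | pilot) = 0.341/0.9915 ≈ 0.344
P(T6 | pilot) = 0.035/0.9915 ≈ 0.035

T2 0.154, T4 0.464, T5 0.003, T1 0.344, T6 0.035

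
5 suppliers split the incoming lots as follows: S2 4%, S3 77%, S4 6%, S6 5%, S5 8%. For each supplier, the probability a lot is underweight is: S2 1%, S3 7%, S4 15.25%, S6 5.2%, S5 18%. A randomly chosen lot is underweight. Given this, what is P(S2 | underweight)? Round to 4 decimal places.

0.0050

Prior × likelihood for each hypothesis:
  S2: 0.04 × 0.01 = 0.0004
  S3: 0.77 × 0.07 = 0.0539
  S4: 0.06 × 0.1525 = 0.00915
  S6: 0.05 × 0.052 = 0.0026
  S5: 0.08 × 0.18 = 0.0144
Sum = 0.08045.
P(S2 | evidence) = 0.0004 / 0.08045 ≈ 0.0050.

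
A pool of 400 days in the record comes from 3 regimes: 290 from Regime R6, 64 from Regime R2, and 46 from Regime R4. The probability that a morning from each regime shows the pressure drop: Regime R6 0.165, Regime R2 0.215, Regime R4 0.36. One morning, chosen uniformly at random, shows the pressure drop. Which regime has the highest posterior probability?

Regime R6

Compute prior × likelihood for every hypothesis:
  Regime R6: 0.725 × 0.165 = 0.119625
  Regime R2: 0.16 × 0.215 = 0.0344
  Regime R4: 0.115 × 0.36 = 0.0414
Normalizing constant = 0.195425.
Largest term belongs to Regime R6, so Regime R6 is most probable.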